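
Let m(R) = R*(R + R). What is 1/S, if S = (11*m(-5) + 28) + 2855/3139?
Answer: 3139/1817197 ≈ 0.0017274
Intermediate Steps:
m(R) = 2*R**2 (m(R) = R*(2*R) = 2*R**2)
S = 1817197/3139 (S = (11*(2*(-5)**2) + 28) + 2855/3139 = (11*(2*25) + 28) + 2855*(1/3139) = (11*50 + 28) + 2855/3139 = (550 + 28) + 2855/3139 = 578 + 2855/3139 = 1817197/3139 ≈ 578.91)
1/S = 1/(1817197/3139) = 3139/1817197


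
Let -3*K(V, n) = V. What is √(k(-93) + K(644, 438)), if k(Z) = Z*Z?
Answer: √75909/3 ≈ 91.839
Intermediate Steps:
K(V, n) = -V/3
k(Z) = Z²
√(k(-93) + K(644, 438)) = √((-93)² - ⅓*644) = √(8649 - 644/3) = √(25303/3) = √75909/3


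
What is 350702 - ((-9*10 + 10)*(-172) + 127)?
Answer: 336815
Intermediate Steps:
350702 - ((-9*10 + 10)*(-172) + 127) = 350702 - ((-90 + 10)*(-172) + 127) = 350702 - (-80*(-172) + 127) = 350702 - (13760 + 127) = 350702 - 1*13887 = 350702 - 13887 = 336815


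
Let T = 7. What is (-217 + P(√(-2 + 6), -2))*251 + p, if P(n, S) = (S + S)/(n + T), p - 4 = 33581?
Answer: -188942/9 ≈ -20994.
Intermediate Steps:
p = 33585 (p = 4 + 33581 = 33585)
P(n, S) = 2*S/(7 + n) (P(n, S) = (S + S)/(n + 7) = (2*S)/(7 + n) = 2*S/(7 + n))
(-217 + P(√(-2 + 6), -2))*251 + p = (-217 + 2*(-2)/(7 + √(-2 + 6)))*251 + 33585 = (-217 + 2*(-2)/(7 + √4))*251 + 33585 = (-217 + 2*(-2)/(7 + 2))*251 + 33585 = (-217 + 2*(-2)/9)*251 + 33585 = (-217 + 2*(-2)*(⅑))*251 + 33585 = (-217 - 4/9)*251 + 33585 = -1957/9*251 + 33585 = -491207/9 + 33585 = -188942/9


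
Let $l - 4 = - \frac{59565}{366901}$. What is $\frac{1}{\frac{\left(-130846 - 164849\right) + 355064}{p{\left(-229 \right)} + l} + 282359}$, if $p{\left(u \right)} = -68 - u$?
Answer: $\frac{60479100}{17098600742369} \approx 3.5371 \cdot 10^{-6}$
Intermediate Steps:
$l = \frac{1408039}{366901}$ ($l = 4 - \frac{59565}{366901} = \frac{1408039}{366901} \approx 3.8377$)
$\frac{1}{\frac{\left(-130846 - 164849\right) + 355064}{p{\left(-229 \right)} + l} + 282359} = \frac{1}{\frac{\left(-130846 - 164849\right) + 355064}{\left(-68 - -229\right) + \frac{1408039}{366901}} + 282359} = \frac{1}{\frac{\left(-130846 - 164849\right) + 355064}{\left(-68 + 229\right) + \frac{1408039}{366901}} + 282359} = \frac{1}{\frac{-295695 + 355064}{161 + \frac{1408039}{366901}} + 282359} = \frac{1}{\frac{59369}{\frac{60479100}{366901}} + 282359} = \frac{1}{59369 \cdot \frac{366901}{60479100} + 282359} = \frac{1}{\frac{21782545469}{60479100} + 282359} = \frac{1}{\frac{17098600742369}{60479100}} = \frac{60479100}{17098600742369}$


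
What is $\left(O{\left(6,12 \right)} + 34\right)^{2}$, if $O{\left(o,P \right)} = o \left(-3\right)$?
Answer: $256$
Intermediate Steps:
$O{\left(o,P \right)} = - 3 o$
$\left(O{\left(6,12 \right)} + 34\right)^{2} = \left(\left(-3\right) 6 + 34\right)^{2} = \left(-18 + 34\right)^{2} = 16^{2} = 256$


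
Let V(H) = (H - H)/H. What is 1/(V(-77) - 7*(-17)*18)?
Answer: 1/2142 ≈ 0.00046685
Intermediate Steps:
V(H) = 0 (V(H) = 0/H = 0)
1/(V(-77) - 7*(-17)*18) = 1/(0 - 7*(-17)*18) = 1/(0 + 119*18) = 1/(0 + 2142) = 1/2142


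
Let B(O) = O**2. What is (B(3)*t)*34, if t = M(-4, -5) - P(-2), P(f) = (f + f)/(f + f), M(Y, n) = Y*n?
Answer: 5814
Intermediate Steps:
P(f) = 1 (P(f) = (2*f)/((2*f)) = (2*f)*(1/(2*f)) = 1)
t = 19 (t = -4*(-5) - 1*1 = 20 - 1 = 19)
(B(3)*t)*34 = (3**2*19)*34 = (9*19)*34 = 171*34 = 5814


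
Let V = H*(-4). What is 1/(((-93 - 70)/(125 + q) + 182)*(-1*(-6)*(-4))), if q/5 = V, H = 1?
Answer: -35/151576 ≈ -0.00023091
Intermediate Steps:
V = -4 (V = 1*(-4) = -4)
q = -20 (q = 5*(-4) = -20)
1/(((-93 - 70)/(125 + q) + 182)*(-1*(-6)*(-4))) = 1/(((-93 - 70)/(125 - 20) + 182)*(-1*(-6)*(-4))) = 1/((-163/105 + 182)*(6*(-4))) = 1/((-163*1/105 + 182)*(-24)) = 1/((-163/105 + 182)*(-24)) = 1/((18947/105)*(-24)) = 1/(-151576/35) = -35/151576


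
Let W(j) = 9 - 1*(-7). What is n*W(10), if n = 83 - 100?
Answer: -272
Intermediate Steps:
W(j) = 16 (W(j) = 9 + 7 = 16)
n = -17
n*W(10) = -17*16 = -272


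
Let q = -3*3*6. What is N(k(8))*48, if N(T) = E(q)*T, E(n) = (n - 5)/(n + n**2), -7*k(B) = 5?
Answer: 2360/3339 ≈ 0.70680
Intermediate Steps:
k(B) = -5/7 (k(B) = -1/7*5 = -5/7)
q = -54 (q = -9*6 = -54)
E(n) = (-5 + n)/(n + n**2)
N(T) = -59*T/2862 (N(T) = ((-5 - 54)/((-54)*(1 - 54)))*T = (-1/54*(-59)/(-53))*T = (-1/54*(-1/53)*(-59))*T = -59*T/2862)
N(k(8))*48 = -59/2862*(-5/7)*48 = (295/20034)*48 = 2360/3339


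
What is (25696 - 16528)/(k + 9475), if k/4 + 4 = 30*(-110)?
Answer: -3056/1247 ≈ -2.4507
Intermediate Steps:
k = -13216 (k = -16 + 4*(30*(-110)) = -16 + 4*(-3300) = -16 - 13200 = -13216)
(25696 - 16528)/(k + 9475) = (25696 - 16528)/(-13216 + 9475) = 9168/(-3741) = 9168*(-1/3741) = -3056/1247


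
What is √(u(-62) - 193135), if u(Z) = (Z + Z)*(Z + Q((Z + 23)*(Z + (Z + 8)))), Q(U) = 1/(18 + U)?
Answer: I*√956432101929/2271 ≈ 430.64*I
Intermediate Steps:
u(Z) = 2*Z*(Z + 1/(18 + (8 + 2*Z)*(23 + Z))) (u(Z) = (Z + Z)*(Z + 1/(18 + (Z + 23)*(Z + (Z + 8)))) = (2*Z)*(Z + 1/(18 + (23 + Z)*(Z + (8 + Z)))) = (2*Z)*(Z + 1/(18 + (23 + Z)*(8 + 2*Z))) = (2*Z)*(Z + 1/(18 + (8 + 2*Z)*(23 + Z))) = 2*Z*(Z + 1/(18 + (8 + 2*Z)*(23 + Z))))
√(u(-62) - 193135) = √(-62*(1 + 2*(-62)*(101 + (-62)² + 27*(-62)))/(101 + (-62)² + 27*(-62)) - 193135) = √(-62*(1 + 2*(-62)*(101 + 3844 - 1674))/(101 + 3844 - 1674) - 193135) = √(-62*(1 + 2*(-62)*2271)/2271 - 193135) = √(-62*1/2271*(1 - 281604) - 193135) = √(-62*1/2271*(-281603) - 193135) = √(17459386/2271 - 193135) = √(-421150199/2271) = I*√956432101929/2271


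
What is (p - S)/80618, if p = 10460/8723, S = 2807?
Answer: -24475001/703230814 ≈ -0.034804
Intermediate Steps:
p = 10460/8723 (p = 10460*(1/8723) = 10460/8723 ≈ 1.1991)
(p - S)/80618 = (10460/8723 - 1*2807)/80618 = (10460/8723 - 2807)*(1/80618) = -24475001/8723*1/80618 = -24475001/703230814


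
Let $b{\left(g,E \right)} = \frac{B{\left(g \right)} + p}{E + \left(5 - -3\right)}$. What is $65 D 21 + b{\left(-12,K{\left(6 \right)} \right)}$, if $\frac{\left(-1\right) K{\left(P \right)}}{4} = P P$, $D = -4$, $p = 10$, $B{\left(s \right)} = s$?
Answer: $- \frac{371279}{68} \approx -5460.0$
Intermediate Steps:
$K{\left(P \right)} = - 4 P^{2}$ ($K{\left(P \right)} = - 4 P P = - 4 P^{2}$)
$b{\left(g,E \right)} = \frac{10 + g}{8 + E}$ ($b{\left(g,E \right)} = \frac{g + 10}{E + \left(5 - -3\right)} = \frac{10 + g}{E + \left(5 + 3\right)} = \frac{10 + g}{E + 8} = \frac{10 + g}{8 + E}$)
$65 D 21 + b{\left(-12,K{\left(6 \right)} \right)} = 65 \left(\left(-4\right) 21\right) + \frac{10 - 12}{8 - 4 \cdot 6^{2}} = 65 \left(-84\right) + \frac{1}{8 - 144} \left(-2\right) = -5460 + \frac{1}{8 - 144} \left(-2\right) = -5460 + \frac{1}{-136} \left(-2\right) = -5460 - - \frac{1}{68} = -5460 + \frac{1}{68} = - \frac{371279}{68}$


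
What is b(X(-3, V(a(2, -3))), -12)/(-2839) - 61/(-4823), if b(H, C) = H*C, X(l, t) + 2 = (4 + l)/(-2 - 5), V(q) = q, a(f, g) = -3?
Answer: 49159/13692497 ≈ 0.0035902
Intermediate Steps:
X(l, t) = -18/7 - l/7 (X(l, t) = -2 + (4 + l)/(-2 - 5) = -2 + (4 + l)/(-7) = -2 + (4 + l)*(-⅐) = -2 + (-4/7 - l/7) = -18/7 - l/7)
b(H, C) = C*H
b(X(-3, V(a(2, -3))), -12)/(-2839) - 61/(-4823) = -12*(-18/7 - ⅐*(-3))/(-2839) - 61/(-4823) = -12*(-18/7 + 3/7)*(-1/2839) - 61*(-1/4823) = -12*(-15/7)*(-1/2839) + 61/4823 = (180/7)*(-1/2839) + 61/4823 = -180/19873 + 61/4823 = 49159/13692497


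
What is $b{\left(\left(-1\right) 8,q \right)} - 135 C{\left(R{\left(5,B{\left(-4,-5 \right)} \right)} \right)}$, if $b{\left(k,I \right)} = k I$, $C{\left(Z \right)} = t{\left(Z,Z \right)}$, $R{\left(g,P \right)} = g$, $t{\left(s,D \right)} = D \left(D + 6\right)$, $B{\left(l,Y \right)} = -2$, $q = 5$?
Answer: $-7465$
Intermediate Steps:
$t{\left(s,D \right)} = D \left(6 + D\right)$
$C{\left(Z \right)} = Z \left(6 + Z\right)$
$b{\left(k,I \right)} = I k$
$b{\left(\left(-1\right) 8,q \right)} - 135 C{\left(R{\left(5,B{\left(-4,-5 \right)} \right)} \right)} = 5 \left(\left(-1\right) 8\right) - 135 \cdot 5 \left(6 + 5\right) = 5 \left(-8\right) - 135 \cdot 5 \cdot 11 = -40 - 7425 = -7465$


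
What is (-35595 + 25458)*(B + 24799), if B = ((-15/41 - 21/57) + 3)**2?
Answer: -152583798470208/606841 ≈ -2.5144e+8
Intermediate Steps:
B = 3115225/606841 (B = ((-15*1/41 - 21*1/57) + 3)**2 = ((-15/41 - 7/19) + 3)**2 = (-572/779 + 3)**2 = (1765/779)**2 = 3115225/606841 ≈ 5.1335)
(-35595 + 25458)*(B + 24799) = (-35595 + 25458)*(3115225/606841 + 24799) = -10137*15052165184/606841 = -152583798470208/606841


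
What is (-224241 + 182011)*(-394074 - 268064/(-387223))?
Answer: 6444055111536740/387223 ≈ 1.6642e+10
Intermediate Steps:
(-224241 + 182011)*(-394074 - 268064/(-387223)) = -42230*(-394074 - 268064*(-1/387223)) = -42230*(-394074 + 268064/387223) = -42230*(-152594248438/387223) = 6444055111536740/387223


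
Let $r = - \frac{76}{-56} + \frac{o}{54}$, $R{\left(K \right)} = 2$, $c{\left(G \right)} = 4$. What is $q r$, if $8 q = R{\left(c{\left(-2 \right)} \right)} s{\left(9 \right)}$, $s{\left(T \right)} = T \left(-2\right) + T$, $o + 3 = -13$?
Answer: $- \frac{401}{168} \approx -2.3869$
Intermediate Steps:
$o = -16$ ($o = -3 - 13 = -16$)
$s{\left(T \right)} = - T$ ($s{\left(T \right)} = - 2 T + T = - T$)
$r = \frac{401}{378}$ ($r = - \frac{76}{-56} - \frac{16}{54} = \left(-76\right) \left(- \frac{1}{56}\right) - \frac{8}{27} = \frac{19}{14} - \frac{8}{27} = \frac{401}{378} \approx 1.0608$)
$q = - \frac{9}{4}$ ($q = \frac{2 \left(\left(-1\right) 9\right)}{8} = \frac{2 \left(-9\right)}{8} = \frac{1}{8} \left(-18\right) = - \frac{9}{4} \approx -2.25$)
$q r = \left(- \frac{9}{4}\right) \frac{401}{378} = - \frac{401}{168}$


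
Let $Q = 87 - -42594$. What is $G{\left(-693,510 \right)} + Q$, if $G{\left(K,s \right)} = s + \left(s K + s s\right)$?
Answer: $-50139$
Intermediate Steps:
$G{\left(K,s \right)} = s + s^{2} + K s$ ($G{\left(K,s \right)} = s + \left(K s + s^{2}\right) = s + \left(s^{2} + K s\right) = s + s^{2} + K s$)
$Q = 42681$ ($Q = 87 + 42594 = 42681$)
$G{\left(-693,510 \right)} + Q = 510 \left(1 - 693 + 510\right) + 42681 = 510 \left(-182\right) + 42681 = -92820 + 42681 = -50139$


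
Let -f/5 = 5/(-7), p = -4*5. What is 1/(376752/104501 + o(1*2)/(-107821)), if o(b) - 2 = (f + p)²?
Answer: 552102713729/1989074825385 ≈ 0.27757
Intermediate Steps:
p = -20
f = 25/7 (f = -25/(-7) = -25*(-1)/7 = -5*(-5/7) = 25/7 ≈ 3.5714)
o(b) = 13323/49 (o(b) = 2 + (25/7 - 20)² = 2 + (-115/7)² = 2 + 13225/49 = 13323/49)
1/(376752/104501 + o(1*2)/(-107821)) = 1/(376752/104501 + (13323/49)/(-107821)) = 1/(376752*(1/104501) + (13323/49)*(-1/107821)) = 1/(376752/104501 - 13323/5283229) = 1/(1989074825385/552102713729) = 552102713729/1989074825385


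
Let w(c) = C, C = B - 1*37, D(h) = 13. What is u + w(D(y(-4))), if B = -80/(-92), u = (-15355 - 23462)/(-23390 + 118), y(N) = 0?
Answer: -18446241/535256 ≈ -34.462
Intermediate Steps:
u = 38817/23272 (u = -38817/(-23272) = -38817*(-1/23272) = 38817/23272 ≈ 1.6680)
B = 20/23 (B = -80*(-1/92) = 20/23 ≈ 0.86957)
C = -831/23 (C = 20/23 - 1*37 = 20/23 - 37 = -831/23 ≈ -36.130)
w(c) = -831/23
u + w(D(y(-4))) = 38817/23272 - 831/23 = -18446241/535256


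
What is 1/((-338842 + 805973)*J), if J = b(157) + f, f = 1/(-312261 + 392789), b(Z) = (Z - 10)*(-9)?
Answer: -11504/7109636590019 ≈ -1.6181e-9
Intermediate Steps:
b(Z) = 90 - 9*Z (b(Z) = (-10 + Z)*(-9) = 90 - 9*Z)
f = 1/80528 ≈ 1.2418e-5
J = -106538543/80528 (J = (90 - 9*157) + 1/80528 = (90 - 1413) + 1/80528 = -1323 + 1/80528 = -106538543/80528 ≈ -1323.0)
1/((-338842 + 805973)*J) = 1/((-338842 + 805973)*(-106538543/80528)) = -80528/106538543/467131 = (1/467131)*(-80528/106538543) = -11504/7109636590019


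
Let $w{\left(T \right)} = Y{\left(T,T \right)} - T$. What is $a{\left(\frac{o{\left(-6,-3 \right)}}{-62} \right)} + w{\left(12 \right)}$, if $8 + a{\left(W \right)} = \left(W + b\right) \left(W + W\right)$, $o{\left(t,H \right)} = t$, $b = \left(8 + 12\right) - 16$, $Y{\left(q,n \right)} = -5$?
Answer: $- \frac{23263}{961} \approx -24.207$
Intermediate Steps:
$b = 4$ ($b = 20 - 16 = 4$)
$w{\left(T \right)} = -5 - T$
$a{\left(W \right)} = -8 + 2 W \left(4 + W\right)$ ($a{\left(W \right)} = -8 + \left(W + 4\right) \left(W + W\right) = -8 + \left(4 + W\right) 2 W = -8 + 2 W \left(4 + W\right)$)
$a{\left(\frac{o{\left(-6,-3 \right)}}{-62} \right)} + w{\left(12 \right)} = \left(-8 + 2 \left(- \frac{6}{-62}\right)^{2} + 8 \left(- \frac{6}{-62}\right)\right) - 17 = \left(-8 + 2 \left(\left(-6\right) \left(- \frac{1}{62}\right)\right)^{2} + 8 \left(\left(-6\right) \left(- \frac{1}{62}\right)\right)\right) - 17 = \left(-8 + 2 \left(\frac{3}{31}\right)^{2} + 8 \cdot \frac{3}{31}\right) - 17 = \left(-8 + 2 \cdot \frac{9}{961} + \frac{24}{31}\right) - 17 = \left(-8 + \frac{18}{961} + \frac{24}{31}\right) - 17 = - \frac{6926}{961} - 17 = - \frac{23263}{961}$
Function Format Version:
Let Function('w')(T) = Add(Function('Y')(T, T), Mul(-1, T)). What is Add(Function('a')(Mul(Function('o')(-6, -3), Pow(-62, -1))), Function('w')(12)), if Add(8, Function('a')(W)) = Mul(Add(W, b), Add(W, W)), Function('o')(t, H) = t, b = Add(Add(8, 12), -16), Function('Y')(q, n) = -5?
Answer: Rational(-23263, 961) ≈ -24.207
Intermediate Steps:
b = 4 (b = Add(20, -16) = 4)
Function('w')(T) = Add(-5, Mul(-1, T))
Function('a')(W) = Add(-8, Mul(2, W, Add(4, W))) (Function('a')(W) = Add(-8, Mul(Add(W, 4), Add(W, W))) = Add(-8, Mul(Add(4, W), Mul(2, W))) = Add(-8, Mul(2, W, Add(4, W))))
Add(Function('a')(Mul(Function('o')(-6, -3), Pow(-62, -1))), Function('w')(12)) = Add(Add(-8, Mul(2, Pow(Mul(-6, Pow(-62, -1)), 2)), Mul(8, Mul(-6, Pow(-62, -1)))), Add(-5, Mul(-1, 12))) = Add(Add(-8, Mul(2, Pow(Mul(-6, Rational(-1, 62)), 2)), Mul(8, Mul(-6, Rational(-1, 62)))), Add(-5, -12)) = Add(Add(-8, Mul(2, Pow(Rational(3, 31), 2)), Mul(8, Rational(3, 31))), -17) = Add(Add(-8, Mul(2, Rational(9, 961)), Rational(24, 31)), -17) = Add(Add(-8, Rational(18, 961), Rational(24, 31)), -17) = Add(Rational(-6926, 961), -17) = Rational(-23263, 961)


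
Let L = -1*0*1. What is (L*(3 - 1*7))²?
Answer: 0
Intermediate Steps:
L = 0 (L = 0*1 = 0)
(L*(3 - 1*7))² = (0*(3 - 1*7))² = (0*(3 - 7))² = (0*(-4))² = 0² = 0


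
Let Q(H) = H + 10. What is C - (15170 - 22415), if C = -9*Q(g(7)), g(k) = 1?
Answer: 7146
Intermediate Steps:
Q(H) = 10 + H
C = -99 (C = -9*(10 + 1) = -9*11 = -99)
C - (15170 - 22415) = -99 - (15170 - 22415) = -99 - 1*(-7245) = -99 + 7245 = 7146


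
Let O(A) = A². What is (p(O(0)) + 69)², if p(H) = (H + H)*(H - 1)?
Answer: 4761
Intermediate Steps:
p(H) = 2*H*(-1 + H) (p(H) = (2*H)*(-1 + H) = 2*H*(-1 + H))
(p(O(0)) + 69)² = (2*0²*(-1 + 0²) + 69)² = (2*0*(-1 + 0) + 69)² = (2*0*(-1) + 69)² = (0 + 69)² = 69² = 4761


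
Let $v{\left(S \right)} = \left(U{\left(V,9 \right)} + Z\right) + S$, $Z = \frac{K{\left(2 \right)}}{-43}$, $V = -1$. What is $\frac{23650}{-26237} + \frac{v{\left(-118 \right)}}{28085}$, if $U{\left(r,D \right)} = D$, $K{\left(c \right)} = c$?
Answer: $- \frac{28684066043}{31685244235} \approx -0.90528$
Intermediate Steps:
$Z = - \frac{2}{43}$ ($Z = \frac{2}{-43} = 2 \left(- \frac{1}{43}\right) = - \frac{2}{43} \approx -0.046512$)
$v{\left(S \right)} = \frac{385}{43} + S$ ($v{\left(S \right)} = \left(9 - \frac{2}{43}\right) + S = \frac{385}{43} + S$)
$\frac{23650}{-26237} + \frac{v{\left(-118 \right)}}{28085} = \frac{23650}{-26237} + \frac{\frac{385}{43} - 118}{28085} = 23650 \left(- \frac{1}{26237}\right) - \frac{4689}{1207655} = - \frac{23650}{26237} - \frac{4689}{1207655} = - \frac{28684066043}{31685244235}$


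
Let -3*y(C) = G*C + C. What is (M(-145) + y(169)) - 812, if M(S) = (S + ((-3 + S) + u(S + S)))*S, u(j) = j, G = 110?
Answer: 77470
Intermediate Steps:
y(C) = -37*C (y(C) = -(110*C + C)/3 = -37*C)
M(S) = S*(-3 + 4*S) (M(S) = (S + ((-3 + S) + (S + S)))*S = (S + ((-3 + S) + 2*S))*S = (S + (-3 + 3*S))*S = (-3 + 4*S)*S = S*(-3 + 4*S))
(M(-145) + y(169)) - 812 = (-145*(-3 + 4*(-145)) - 37*169) - 812 = (-145*(-3 - 580) - 6253) - 812 = (-145*(-583) - 6253) - 812 = (84535 - 6253) - 812 = 78282 - 812 = 77470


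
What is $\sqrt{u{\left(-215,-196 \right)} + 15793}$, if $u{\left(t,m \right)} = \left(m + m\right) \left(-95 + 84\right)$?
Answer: $\sqrt{20105} \approx 141.79$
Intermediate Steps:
$u{\left(t,m \right)} = - 22 m$ ($u{\left(t,m \right)} = 2 m \left(-11\right) = - 22 m$)
$\sqrt{u{\left(-215,-196 \right)} + 15793} = \sqrt{\left(-22\right) \left(-196\right) + 15793} = \sqrt{4312 + 15793} = \sqrt{20105}$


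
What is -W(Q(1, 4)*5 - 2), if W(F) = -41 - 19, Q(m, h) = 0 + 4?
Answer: 60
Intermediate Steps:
Q(m, h) = 4
W(F) = -60
-W(Q(1, 4)*5 - 2) = -1*(-60) = 60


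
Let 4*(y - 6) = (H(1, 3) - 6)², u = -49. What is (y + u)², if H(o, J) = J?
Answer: 26569/16 ≈ 1660.6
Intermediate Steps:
y = 33/4 (y = 6 + (3 - 6)²/4 = 6 + (¼)*(-3)² = 6 + (¼)*9 = 6 + 9/4 = 33/4 ≈ 8.2500)
(y + u)² = (33/4 - 49)² = (-163/4)² = 26569/16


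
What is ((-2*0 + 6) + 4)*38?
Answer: 380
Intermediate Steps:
((-2*0 + 6) + 4)*38 = ((0 + 6) + 4)*38 = (6 + 4)*38 = 10*38 = 380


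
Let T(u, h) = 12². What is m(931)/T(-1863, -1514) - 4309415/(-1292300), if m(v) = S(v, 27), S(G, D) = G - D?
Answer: 22359937/2326140 ≈ 9.6125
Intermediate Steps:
T(u, h) = 144
m(v) = -27 + v (m(v) = v - 1*27 = v - 27 = -27 + v)
m(931)/T(-1863, -1514) - 4309415/(-1292300) = (-27 + 931)/144 - 4309415/(-1292300) = 904*(1/144) - 4309415*(-1/1292300) = 113/18 + 861883/258460 = 22359937/2326140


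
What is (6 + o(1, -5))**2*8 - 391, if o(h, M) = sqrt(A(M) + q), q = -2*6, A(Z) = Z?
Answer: -239 + 96*I*sqrt(17) ≈ -239.0 + 395.82*I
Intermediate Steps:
q = -12
o(h, M) = sqrt(-12 + M) (o(h, M) = sqrt(M - 12) = sqrt(-12 + M))
(6 + o(1, -5))**2*8 - 391 = (6 + sqrt(-12 - 5))**2*8 - 391 = (6 + sqrt(-17))**2*8 - 391 = (6 + I*sqrt(17))**2*8 - 391 = 8*(6 + I*sqrt(17))**2 - 391 = -391 + 8*(6 + I*sqrt(17))**2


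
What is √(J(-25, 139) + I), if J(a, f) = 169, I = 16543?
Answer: 2*√4178 ≈ 129.27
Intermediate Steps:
√(J(-25, 139) + I) = √(169 + 16543) = √16712 = 2*√4178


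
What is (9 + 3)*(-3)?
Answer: -36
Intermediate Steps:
(9 + 3)*(-3) = 12*(-3) = -36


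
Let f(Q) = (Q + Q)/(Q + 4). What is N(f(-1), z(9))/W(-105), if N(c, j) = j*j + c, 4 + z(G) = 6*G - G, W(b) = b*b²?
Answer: -5041/3472875 ≈ -0.0014515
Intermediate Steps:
W(b) = b³
z(G) = -4 + 5*G (z(G) = -4 + (6*G - G) = -4 + 5*G)
f(Q) = 2*Q/(4 + Q) (f(Q) = (2*Q)/(4 + Q) = 2*Q/(4 + Q))
N(c, j) = c + j² (N(c, j) = j² + c = c + j²)
N(f(-1), z(9))/W(-105) = (2*(-1)/(4 - 1) + (-4 + 5*9)²)/((-105)³) = (2*(-1)/3 + (-4 + 45)²)/(-1157625) = (2*(-1)*(⅓) + 41²)*(-1/1157625) = (-⅔ + 1681)*(-1/1157625) = (5041/3)*(-1/1157625) = -5041/3472875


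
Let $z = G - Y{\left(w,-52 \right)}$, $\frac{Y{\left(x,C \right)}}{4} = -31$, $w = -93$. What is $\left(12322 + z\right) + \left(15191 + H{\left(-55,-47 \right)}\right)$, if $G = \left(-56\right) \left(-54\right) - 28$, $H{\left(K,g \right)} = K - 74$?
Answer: $30504$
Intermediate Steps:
$Y{\left(x,C \right)} = -124$ ($Y{\left(x,C \right)} = 4 \left(-31\right) = -124$)
$H{\left(K,g \right)} = -74 + K$
$G = 2996$ ($G = 3024 - 28 = 2996$)
$z = 3120$ ($z = 2996 - -124 = 2996 + 124 = 3120$)
$\left(12322 + z\right) + \left(15191 + H{\left(-55,-47 \right)}\right) = \left(12322 + 3120\right) + \left(15191 - 129\right) = 15442 + \left(15191 - 129\right) = 15442 + 15062 = 30504$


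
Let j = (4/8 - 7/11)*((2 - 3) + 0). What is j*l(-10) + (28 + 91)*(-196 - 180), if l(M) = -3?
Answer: -984377/22 ≈ -44744.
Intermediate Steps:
j = 3/22 (j = (4*(⅛) - 7*1/11)*(-1 + 0) = (½ - 7/11)*(-1) = -3/22*(-1) = 3/22 ≈ 0.13636)
j*l(-10) + (28 + 91)*(-196 - 180) = (3/22)*(-3) + (28 + 91)*(-196 - 180) = -9/22 + 119*(-376) = -9/22 - 44744 = -984377/22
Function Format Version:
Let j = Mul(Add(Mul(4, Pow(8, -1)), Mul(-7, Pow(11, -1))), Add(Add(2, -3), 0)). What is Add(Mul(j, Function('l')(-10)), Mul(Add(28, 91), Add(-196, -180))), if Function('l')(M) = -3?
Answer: Rational(-984377, 22) ≈ -44744.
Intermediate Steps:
j = Rational(3, 22) (j = Mul(Add(Mul(4, Rational(1, 8)), Mul(-7, Rational(1, 11))), Add(-1, 0)) = Mul(Add(Rational(1, 2), Rational(-7, 11)), -1) = Mul(Rational(-3, 22), -1) = Rational(3, 22) ≈ 0.13636)
Add(Mul(j, Function('l')(-10)), Mul(Add(28, 91), Add(-196, -180))) = Add(Mul(Rational(3, 22), -3), Mul(Add(28, 91), Add(-196, -180))) = Add(Rational(-9, 22), Mul(119, -376)) = Add(Rational(-9, 22), -44744) = Rational(-984377, 22)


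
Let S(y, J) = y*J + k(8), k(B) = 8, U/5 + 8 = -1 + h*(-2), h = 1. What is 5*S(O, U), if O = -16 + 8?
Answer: 2240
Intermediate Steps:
U = -55 (U = -40 + 5*(-1 + 1*(-2)) = -40 + 5*(-1 - 2) = -40 + 5*(-3) = -40 - 15 = -55)
O = -8
S(y, J) = 8 + J*y (S(y, J) = y*J + 8 = J*y + 8 = 8 + J*y)
5*S(O, U) = 5*(8 - 55*(-8)) = 5*(8 + 440) = 5*448 = 2240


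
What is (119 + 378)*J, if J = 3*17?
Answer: 25347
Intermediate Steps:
J = 51
(119 + 378)*J = (119 + 378)*51 = 497*51 = 25347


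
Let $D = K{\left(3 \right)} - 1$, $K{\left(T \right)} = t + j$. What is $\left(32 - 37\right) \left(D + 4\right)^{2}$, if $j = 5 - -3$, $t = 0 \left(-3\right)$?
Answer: $-605$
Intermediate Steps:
$t = 0$
$j = 8$ ($j = 5 + 3 = 8$)
$K{\left(T \right)} = 8$ ($K{\left(T \right)} = 0 + 8 = 8$)
$D = 7$ ($D = 8 - 1 = 7$)
$\left(32 - 37\right) \left(D + 4\right)^{2} = \left(32 - 37\right) \left(7 + 4\right)^{2} = - 5 \cdot 11^{2} = \left(-5\right) 121 = -605$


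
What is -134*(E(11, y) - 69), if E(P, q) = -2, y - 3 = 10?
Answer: 9514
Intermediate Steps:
y = 13 (y = 3 + 10 = 13)
-134*(E(11, y) - 69) = -134*(-2 - 69) = -134*(-71) = 9514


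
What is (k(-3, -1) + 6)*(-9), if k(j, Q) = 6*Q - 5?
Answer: 45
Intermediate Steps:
k(j, Q) = -5 + 6*Q
(k(-3, -1) + 6)*(-9) = ((-5 + 6*(-1)) + 6)*(-9) = ((-5 - 6) + 6)*(-9) = (-11 + 6)*(-9) = -5*(-9) = 45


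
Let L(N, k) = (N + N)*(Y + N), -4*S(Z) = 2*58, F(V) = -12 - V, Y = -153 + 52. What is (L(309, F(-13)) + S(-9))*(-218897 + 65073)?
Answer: -19768691360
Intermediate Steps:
Y = -101
S(Z) = -29 (S(Z) = -58/2 = -¼*116 = -29)
L(N, k) = 2*N*(-101 + N) (L(N, k) = (N + N)*(-101 + N) = (2*N)*(-101 + N) = 2*N*(-101 + N))
(L(309, F(-13)) + S(-9))*(-218897 + 65073) = (2*309*(-101 + 309) - 29)*(-218897 + 65073) = (2*309*208 - 29)*(-153824) = (128544 - 29)*(-153824) = 128515*(-153824) = -19768691360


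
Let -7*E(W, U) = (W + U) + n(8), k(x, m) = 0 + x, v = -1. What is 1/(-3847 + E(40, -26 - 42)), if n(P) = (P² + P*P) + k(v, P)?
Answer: -7/27028 ≈ -0.00025899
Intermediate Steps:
k(x, m) = x
n(P) = -1 + 2*P² (n(P) = (P² + P*P) - 1 = (P² + P²) - 1 = 2*P² - 1 = -1 + 2*P²)
E(W, U) = -127/7 - U/7 - W/7 (E(W, U) = -((W + U) + (-1 + 2*8²))/7 = -((U + W) + (-1 + 2*64))/7 = -((U + W) + (-1 + 128))/7 = -((U + W) + 127)/7 = -(127 + U + W)/7 = -127/7 - U/7 - W/7)
1/(-3847 + E(40, -26 - 42)) = 1/(-3847 + (-127/7 - (-26 - 42)/7 - ⅐*40)) = 1/(-3847 + (-127/7 - ⅐*(-68) - 40/7)) = 1/(-3847 + (-127/7 + 68/7 - 40/7)) = 1/(-3847 - 99/7) = 1/(-27028/7) = -7/27028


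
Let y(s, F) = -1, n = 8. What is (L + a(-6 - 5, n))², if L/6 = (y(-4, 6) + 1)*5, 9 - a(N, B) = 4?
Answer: 25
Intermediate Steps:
a(N, B) = 5 (a(N, B) = 9 - 1*4 = 9 - 4 = 5)
L = 0 (L = 6*((-1 + 1)*5) = 6*(0*5) = 6*0 = 0)
(L + a(-6 - 5, n))² = (0 + 5)² = 5² = 25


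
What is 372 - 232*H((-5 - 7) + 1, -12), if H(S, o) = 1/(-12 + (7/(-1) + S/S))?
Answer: 3464/9 ≈ 384.89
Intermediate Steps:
H(S, o) = -1/18 (H(S, o) = 1/(-12 + (7*(-1) + 1)) = 1/(-12 + (-7 + 1)) = 1/(-12 - 6) = 1/(-18) = -1/18)
372 - 232*H((-5 - 7) + 1, -12) = 372 - 232*(-1/18) = 372 + 116/9 = 3464/9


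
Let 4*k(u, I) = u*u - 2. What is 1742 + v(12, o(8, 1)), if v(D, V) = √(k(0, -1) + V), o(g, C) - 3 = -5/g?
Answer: 1742 + √30/4 ≈ 1743.4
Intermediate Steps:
o(g, C) = 3 - 5/g
k(u, I) = -½ + u²/4 (k(u, I) = (u*u - 2)/4 = (u² - 2)/4 = (-2 + u²)/4 = -½ + u²/4)
v(D, V) = √(-½ + V) (v(D, V) = √((-½ + (¼)*0²) + V) = √((-½ + (¼)*0) + V) = √((-½ + 0) + V) = √(-½ + V))
1742 + v(12, o(8, 1)) = 1742 + √(-2 + 4*(3 - 5/8))/2 = 1742 + √(-2 + 4*(19/8))/2 = 1742 + √(-2 + 19/2)/2 = 1742 + √(15/2)/2 = 1742 + (√30/2)/2 = 1742 + √30/4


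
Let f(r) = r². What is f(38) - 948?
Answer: 496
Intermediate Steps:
f(38) - 948 = 38² - 948 = 1444 - 948 = 496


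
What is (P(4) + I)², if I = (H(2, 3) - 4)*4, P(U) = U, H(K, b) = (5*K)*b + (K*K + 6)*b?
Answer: 51984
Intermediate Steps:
H(K, b) = b*(6 + K²) + 5*K*b (H(K, b) = 5*K*b + (K² + 6)*b = 5*K*b + (6 + K²)*b = 5*K*b + b*(6 + K²) = b*(6 + K²) + 5*K*b)
I = 224 (I = (3*(6 + 2² + 5*2) - 4)*4 = (3*(6 + 4 + 10) - 4)*4 = (3*20 - 4)*4 = (60 - 4)*4 = 56*4 = 224)
(P(4) + I)² = (4 + 224)² = 228² = 51984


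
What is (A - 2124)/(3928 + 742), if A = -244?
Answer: -1184/2335 ≈ -0.50707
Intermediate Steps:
(A - 2124)/(3928 + 742) = (-244 - 2124)/(3928 + 742) = -2368/4670 = -2368*1/4670 = -1184/2335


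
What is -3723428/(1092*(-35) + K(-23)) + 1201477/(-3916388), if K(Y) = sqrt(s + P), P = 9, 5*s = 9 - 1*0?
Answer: 462986514955712693/4767446491868508 + 1861714*sqrt(30)/1217306991 ≈ 97.123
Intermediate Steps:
s = 9/5 (s = (9 - 1*0)/5 = (9 + 0)/5 = (1/5)*9 = 9/5 ≈ 1.8000)
K(Y) = 3*sqrt(30)/5 (K(Y) = sqrt(9/5 + 9) = sqrt(54/5) = 3*sqrt(30)/5)
-3723428/(1092*(-35) + K(-23)) + 1201477/(-3916388) = -3723428/(1092*(-35) + 3*sqrt(30)/5) + 1201477/(-3916388) = -3723428/(-38220 + 3*sqrt(30)/5) + 1201477*(-1/3916388) = -3723428/(-38220 + 3*sqrt(30)/5) - 1201477/3916388 = -1201477/3916388 - 3723428/(-38220 + 3*sqrt(30)/5)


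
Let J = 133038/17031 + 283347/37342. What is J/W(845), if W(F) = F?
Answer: 3264529251/179132001230 ≈ 0.018224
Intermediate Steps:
J = 3264529251/211990534 (J = 133038*(1/17031) + 283347*(1/37342) = 44346/5677 + 283347/37342 = 3264529251/211990534 ≈ 15.399)
J/W(845) = (3264529251/211990534)/845 = (3264529251/211990534)*(1/845) = 3264529251/179132001230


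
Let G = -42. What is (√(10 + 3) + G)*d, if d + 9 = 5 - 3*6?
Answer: 924 - 22*√13 ≈ 844.68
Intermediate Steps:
d = -22 (d = -9 + (5 - 3*6) = -9 + (5 - 18) = -9 - 13 = -22)
(√(10 + 3) + G)*d = (√(10 + 3) - 42)*(-22) = (√13 - 42)*(-22) = (-42 + √13)*(-22) = 924 - 22*√13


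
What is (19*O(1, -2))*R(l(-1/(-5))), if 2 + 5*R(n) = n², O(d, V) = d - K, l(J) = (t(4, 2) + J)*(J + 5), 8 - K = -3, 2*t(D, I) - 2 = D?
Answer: -6528628/625 ≈ -10446.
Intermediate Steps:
t(D, I) = 1 + D/2
K = 11 (K = 8 - 1*(-3) = 8 + 3 = 11)
l(J) = (3 + J)*(5 + J) (l(J) = ((1 + (½)*4) + J)*(J + 5) = ((1 + 2) + J)*(5 + J) = (3 + J)*(5 + J))
O(d, V) = -11 + d (O(d, V) = d - 1*11 = d - 11 = -11 + d)
R(n) = -⅖ + n²/5
(19*O(1, -2))*R(l(-1/(-5))) = (19*(-11 + 1))*(-⅖ + (15 + (-1/(-5))² + 8*(-1/(-5)))²/5) = (19*(-10))*(-⅖ + (15 + (-1*(-⅕))² + 8*(-1*(-⅕)))²/5) = -190*(-⅖ + (15 + (⅕)² + 8*(⅕))²/5) = -190*(-⅖ + (15 + 1/25 + 8/5)²/5) = -190*(-⅖ + (416/25)²/5) = -190*(-⅖ + (⅕)*(173056/625)) = -190*(-⅖ + 173056/3125) = -190*171806/3125 = -6528628/625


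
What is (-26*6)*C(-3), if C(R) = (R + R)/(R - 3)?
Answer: -156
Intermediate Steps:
C(R) = 2*R/(-3 + R) (C(R) = (2*R)/(-3 + R) = 2*R/(-3 + R))
(-26*6)*C(-3) = (-26*6)*(2*(-3)/(-3 - 3)) = -312*(-3)/(-6) = -312*(-3)*(-1)/6 = -156*1 = -156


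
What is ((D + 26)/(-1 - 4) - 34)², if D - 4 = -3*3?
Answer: 36481/25 ≈ 1459.2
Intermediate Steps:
D = -5 (D = 4 - 3*3 = 4 - 9 = -5)
((D + 26)/(-1 - 4) - 34)² = ((-5 + 26)/(-1 - 4) - 34)² = (21/(-5) - 34)² = (21*(-⅕) - 34)² = (-21/5 - 34)² = (-191/5)² = 36481/25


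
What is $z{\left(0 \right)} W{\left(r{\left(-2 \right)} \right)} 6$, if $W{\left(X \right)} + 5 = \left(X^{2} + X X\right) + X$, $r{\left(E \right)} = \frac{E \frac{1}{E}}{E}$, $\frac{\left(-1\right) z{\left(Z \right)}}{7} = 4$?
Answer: $840$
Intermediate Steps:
$z{\left(Z \right)} = -28$ ($z{\left(Z \right)} = \left(-7\right) 4 = -28$)
$r{\left(E \right)} = \frac{1}{E}$ ($r{\left(E \right)} = 1 \frac{1}{E} = \frac{1}{E}$)
$W{\left(X \right)} = -5 + X + 2 X^{2}$ ($W{\left(X \right)} = -5 + \left(\left(X^{2} + X X\right) + X\right) = -5 + \left(\left(X^{2} + X^{2}\right) + X\right) = -5 + \left(2 X^{2} + X\right) = -5 + \left(X + 2 X^{2}\right) = -5 + X + 2 X^{2}$)
$z{\left(0 \right)} W{\left(r{\left(-2 \right)} \right)} 6 = - 28 \left(-5 + \frac{1}{-2} + 2 \left(\frac{1}{-2}\right)^{2}\right) 6 = - 28 \left(-5 - \frac{1}{2} + 2 \left(- \frac{1}{2}\right)^{2}\right) 6 = - 28 \left(-5 - \frac{1}{2} + 2 \cdot \frac{1}{4}\right) 6 = - 28 \left(-5 - \frac{1}{2} + \frac{1}{2}\right) 6 = \left(-28\right) \left(-5\right) 6 = 140 \cdot 6 = 840$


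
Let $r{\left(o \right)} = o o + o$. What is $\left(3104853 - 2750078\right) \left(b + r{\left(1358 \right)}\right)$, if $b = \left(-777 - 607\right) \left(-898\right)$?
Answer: $1095670790350$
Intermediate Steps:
$r{\left(o \right)} = o + o^{2}$ ($r{\left(o \right)} = o^{2} + o = o + o^{2}$)
$b = 1242832$ ($b = \left(-1384\right) \left(-898\right) = 1242832$)
$\left(3104853 - 2750078\right) \left(b + r{\left(1358 \right)}\right) = \left(3104853 - 2750078\right) \left(1242832 + 1358 \left(1 + 1358\right)\right) = 354775 \left(1242832 + 1358 \cdot 1359\right) = 354775 \left(1242832 + 1845522\right) = 354775 \cdot 3088354 = 1095670790350$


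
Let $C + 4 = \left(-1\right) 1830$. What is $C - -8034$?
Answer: $6200$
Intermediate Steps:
$C = -1834$ ($C = -4 - 1830 = -1834$)
$C - -8034 = -1834 - -8034 = -1834 + 8034 = 6200$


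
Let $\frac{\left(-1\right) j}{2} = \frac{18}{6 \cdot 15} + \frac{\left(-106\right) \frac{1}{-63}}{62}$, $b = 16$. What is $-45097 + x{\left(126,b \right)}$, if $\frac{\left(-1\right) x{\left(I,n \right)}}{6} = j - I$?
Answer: $- \frac{144321083}{3255} \approx -44338.0$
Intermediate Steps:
$j = - \frac{4436}{9765}$ ($j = - 2 \left(\frac{18}{6 \cdot 15} + \frac{\left(-106\right) \frac{1}{-63}}{62}\right) = - 2 \left(\frac{18}{90} + \left(-106\right) \left(- \frac{1}{63}\right) \frac{1}{62}\right) = - 2 \left(18 \cdot \frac{1}{90} + \frac{106}{63} \cdot \frac{1}{62}\right) = - 2 \left(\frac{1}{5} + \frac{53}{1953}\right) = \left(-2\right) \frac{2218}{9765} = - \frac{4436}{9765} \approx -0.45428$)
$x{\left(I,n \right)} = \frac{8872}{3255} + 6 I$ ($x{\left(I,n \right)} = - 6 \left(- \frac{4436}{9765} - I\right) = \frac{8872}{3255} + 6 I$)
$-45097 + x{\left(126,b \right)} = -45097 + \left(\frac{8872}{3255} + 6 \cdot 126\right) = -45097 + \left(\frac{8872}{3255} + 756\right) = -45097 + \frac{2469652}{3255} = - \frac{144321083}{3255}$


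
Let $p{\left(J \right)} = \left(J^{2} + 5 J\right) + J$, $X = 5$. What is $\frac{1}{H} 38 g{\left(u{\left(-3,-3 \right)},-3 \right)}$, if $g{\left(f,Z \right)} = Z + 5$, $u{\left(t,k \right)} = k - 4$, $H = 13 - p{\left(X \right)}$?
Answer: $- \frac{38}{21} \approx -1.8095$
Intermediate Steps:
$p{\left(J \right)} = J^{2} + 6 J$
$H = -42$ ($H = 13 - 5 \left(6 + 5\right) = 13 - 5 \cdot 11 = 13 - 55 = -42$)
$u{\left(t,k \right)} = -4 + k$ ($u{\left(t,k \right)} = k - 4 = -4 + k$)
$g{\left(f,Z \right)} = 5 + Z$
$\frac{1}{H} 38 g{\left(u{\left(-3,-3 \right)},-3 \right)} = \frac{1}{-42} \cdot 38 \left(5 - 3\right) = \left(- \frac{1}{42}\right) 38 \cdot 2 = \left(- \frac{19}{21}\right) 2 = - \frac{38}{21}$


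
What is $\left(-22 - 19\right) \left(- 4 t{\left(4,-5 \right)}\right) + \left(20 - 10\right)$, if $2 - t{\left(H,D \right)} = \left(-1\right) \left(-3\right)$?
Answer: $-154$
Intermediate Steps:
$t{\left(H,D \right)} = -1$ ($t{\left(H,D \right)} = 2 - \left(-1\right) \left(-3\right) = 2 - 3 = -1$)
$\left(-22 - 19\right) \left(- 4 t{\left(4,-5 \right)}\right) + \left(20 - 10\right) = \left(-22 - 19\right) \left(\left(-4\right) \left(-1\right)\right) + \left(20 - 10\right) = \left(-22 - 19\right) 4 + 10 = \left(-41\right) 4 + 10 = -164 + 10 = -154$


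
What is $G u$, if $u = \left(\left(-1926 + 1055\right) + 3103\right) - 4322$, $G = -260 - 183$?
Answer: $925870$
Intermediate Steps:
$G = -443$
$u = -2090$ ($u = \left(-871 + 3103\right) - 4322 = 2232 - 4322 = -2090$)
$G u = \left(-443\right) \left(-2090\right) = 925870$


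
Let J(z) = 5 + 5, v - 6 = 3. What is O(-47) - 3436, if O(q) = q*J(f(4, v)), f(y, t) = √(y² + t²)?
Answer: -3906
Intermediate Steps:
v = 9 (v = 6 + 3 = 9)
f(y, t) = √(t² + y²)
J(z) = 10
O(q) = 10*q (O(q) = q*10 = 10*q)
O(-47) - 3436 = 10*(-47) - 3436 = -470 - 3436 = -3906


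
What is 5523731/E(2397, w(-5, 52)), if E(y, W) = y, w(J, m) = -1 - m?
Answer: 5523731/2397 ≈ 2304.4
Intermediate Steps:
5523731/E(2397, w(-5, 52)) = 5523731/2397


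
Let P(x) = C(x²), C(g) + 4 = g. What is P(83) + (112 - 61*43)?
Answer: 4374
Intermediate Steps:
C(g) = -4 + g
P(x) = -4 + x²
P(83) + (112 - 61*43) = (-4 + 83²) + (112 - 61*43) = (-4 + 6889) + (112 - 2623) = 6885 - 2511 = 4374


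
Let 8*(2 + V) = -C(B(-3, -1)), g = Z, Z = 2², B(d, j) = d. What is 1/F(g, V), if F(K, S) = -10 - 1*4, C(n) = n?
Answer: -1/14 ≈ -0.071429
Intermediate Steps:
Z = 4
g = 4
V = -13/8 (V = -2 + (-1*(-3))/8 = -2 + (⅛)*3 = -2 + 3/8 = -13/8 ≈ -1.6250)
F(K, S) = -14 (F(K, S) = -10 - 4 = -14)
1/F(g, V) = 1/(-14) = -1/14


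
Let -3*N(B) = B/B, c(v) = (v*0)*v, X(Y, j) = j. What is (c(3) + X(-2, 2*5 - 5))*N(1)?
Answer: -5/3 ≈ -1.6667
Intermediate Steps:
c(v) = 0 (c(v) = 0*v = 0)
N(B) = -⅓ (N(B) = -B/(3*B) = -⅓*1 = -⅓)
(c(3) + X(-2, 2*5 - 5))*N(1) = (0 + (2*5 - 5))*(-⅓) = (0 + (10 - 5))*(-⅓) = (0 + 5)*(-⅓) = 5*(-⅓) = -5/3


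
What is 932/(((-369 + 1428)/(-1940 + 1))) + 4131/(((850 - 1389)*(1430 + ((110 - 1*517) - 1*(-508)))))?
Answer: -1491279168661/873896331 ≈ -1706.5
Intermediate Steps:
932/(((-369 + 1428)/(-1940 + 1))) + 4131/(((850 - 1389)*(1430 + ((110 - 1*517) - 1*(-508))))) = 932/((1059/(-1939))) + 4131/((-539*(1430 + ((110 - 517) + 508)))) = 932/((1059*(-1/1939))) + 4131/((-539*(1430 + (-407 + 508)))) = 932/(-1059/1939) + 4131/((-539*(1430 + 101))) = 932*(-1939/1059) + 4131/((-539*1531)) = -1807148/1059 + 4131/(-825209) = -1807148/1059 + 4131*(-1/825209) = -1807148/1059 - 4131/825209 = -1491279168661/873896331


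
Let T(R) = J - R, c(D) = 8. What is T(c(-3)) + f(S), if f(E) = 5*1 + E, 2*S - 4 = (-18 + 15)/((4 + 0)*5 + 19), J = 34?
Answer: 857/26 ≈ 32.962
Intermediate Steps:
T(R) = 34 - R
S = 51/26 (S = 2 + ((-18 + 15)/((4 + 0)*5 + 19))/2 = 2 + (-3/(4*5 + 19))/2 = 2 + (-3/(20 + 19))/2 = 2 + (-3/39)/2 = 2 + (-3*1/39)/2 = 2 + (1/2)*(-1/13) = 2 - 1/26 = 51/26 ≈ 1.9615)
f(E) = 5 + E
T(c(-3)) + f(S) = (34 - 1*8) + (5 + 51/26) = (34 - 8) + 181/26 = 26 + 181/26 = 857/26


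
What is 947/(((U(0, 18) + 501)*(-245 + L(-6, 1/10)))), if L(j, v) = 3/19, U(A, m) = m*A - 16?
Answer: -17993/2256220 ≈ -0.0079748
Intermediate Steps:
U(A, m) = -16 + A*m (U(A, m) = A*m - 16 = -16 + A*m)
L(j, v) = 3/19 (L(j, v) = 3*(1/19) = 3/19)
947/(((U(0, 18) + 501)*(-245 + L(-6, 1/10)))) = 947/((((-16 + 0*18) + 501)*(-245 + 3/19))) = 947/((((-16 + 0) + 501)*(-4652/19))) = 947/(((-16 + 501)*(-4652/19))) = 947/((485*(-4652/19))) = 947/(-2256220/19) = 947*(-19/2256220) = -17993/2256220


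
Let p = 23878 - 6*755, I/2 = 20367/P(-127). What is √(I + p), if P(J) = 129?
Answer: √36358306/43 ≈ 140.23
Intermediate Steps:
I = 13578/43 (I = 2*(20367/129) = 2*(20367*(1/129)) = 2*(6789/43) = 13578/43 ≈ 315.77)
p = 19348 (p = 23878 - 1*4530 = 23878 - 4530 = 19348)
√(I + p) = √(13578/43 + 19348) = √(845542/43) = √36358306/43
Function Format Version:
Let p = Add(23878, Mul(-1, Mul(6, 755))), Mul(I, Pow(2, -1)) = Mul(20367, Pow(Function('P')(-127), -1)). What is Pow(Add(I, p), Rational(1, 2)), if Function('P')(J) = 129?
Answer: Mul(Rational(1, 43), Pow(36358306, Rational(1, 2))) ≈ 140.23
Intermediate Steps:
I = Rational(13578, 43) (I = Mul(2, Mul(20367, Pow(129, -1))) = Mul(2, Mul(20367, Rational(1, 129))) = Mul(2, Rational(6789, 43)) = Rational(13578, 43) ≈ 315.77)
p = 19348 (p = Add(23878, Mul(-1, 4530)) = Add(23878, -4530) = 19348)
Pow(Add(I, p), Rational(1, 2)) = Pow(Add(Rational(13578, 43), 19348), Rational(1, 2)) = Pow(Rational(845542, 43), Rational(1, 2)) = Mul(Rational(1, 43), Pow(36358306, Rational(1, 2)))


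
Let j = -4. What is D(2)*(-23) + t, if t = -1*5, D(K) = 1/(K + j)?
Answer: 13/2 ≈ 6.5000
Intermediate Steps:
D(K) = 1/(-4 + K) (D(K) = 1/(K - 4) = 1/(-4 + K))
t = -5
D(2)*(-23) + t = -23/(-4 + 2) - 5 = -23/(-2) - 5 = -½*(-23) - 5 = 23/2 - 5 = 13/2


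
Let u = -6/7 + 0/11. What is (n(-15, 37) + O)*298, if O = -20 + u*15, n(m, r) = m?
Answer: -99830/7 ≈ -14261.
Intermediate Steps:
u = -6/7 (u = -6*1/7 + 0*(1/11) = -6/7 + 0 = -6/7 ≈ -0.85714)
O = -230/7 (O = -20 - 6/7*15 = -20 - 90/7 = -230/7 ≈ -32.857)
(n(-15, 37) + O)*298 = (-15 - 230/7)*298 = -335/7*298 = -99830/7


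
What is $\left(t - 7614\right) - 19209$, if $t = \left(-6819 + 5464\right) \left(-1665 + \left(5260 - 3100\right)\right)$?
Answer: $-697548$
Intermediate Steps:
$t = -670725$ ($t = - 1355 \left(-1665 + \left(5260 - 3100\right)\right) = - 1355 \left(-1665 + 2160\right) = \left(-1355\right) 495 = -670725$)
$\left(t - 7614\right) - 19209 = \left(-670725 - 7614\right) - 19209 = -678339 - 19209 = -697548$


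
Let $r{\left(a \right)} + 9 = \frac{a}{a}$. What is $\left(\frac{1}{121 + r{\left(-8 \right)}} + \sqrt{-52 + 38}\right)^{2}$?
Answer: $- \frac{178765}{12769} + \frac{2 i \sqrt{14}}{113} \approx -14.0 + 0.066224 i$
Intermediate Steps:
$r{\left(a \right)} = -8$ ($r{\left(a \right)} = -9 + \frac{a}{a} = -9 + 1 = -8$)
$\left(\frac{1}{121 + r{\left(-8 \right)}} + \sqrt{-52 + 38}\right)^{2} = \left(\frac{1}{121 - 8} + \sqrt{-52 + 38}\right)^{2} = \left(\frac{1}{113} + \sqrt{-14}\right)^{2} = \left(\frac{1}{113} + i \sqrt{14}\right)^{2}$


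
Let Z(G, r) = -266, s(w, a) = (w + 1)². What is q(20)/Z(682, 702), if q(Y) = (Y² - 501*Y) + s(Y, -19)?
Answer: 9179/266 ≈ 34.508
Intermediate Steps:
s(w, a) = (1 + w)²
q(Y) = Y² + (1 + Y)² - 501*Y (q(Y) = (Y² - 501*Y) + (1 + Y)² = Y² + (1 + Y)² - 501*Y)
q(20)/Z(682, 702) = (1 - 499*20 + 2*20²)/(-266) = (1 - 9980 + 2*400)*(-1/266) = (1 - 9980 + 800)*(-1/266) = -9179*(-1/266) = 9179/266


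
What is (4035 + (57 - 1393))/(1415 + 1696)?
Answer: 2699/3111 ≈ 0.86757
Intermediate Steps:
(4035 + (57 - 1393))/(1415 + 1696) = (4035 - 1336)/3111 = 2699*(1/3111) = 2699/3111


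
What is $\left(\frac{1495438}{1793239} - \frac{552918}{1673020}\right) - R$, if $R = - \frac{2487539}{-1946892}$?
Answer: $- \frac{8500702167062237}{10979170677381180} \approx -0.77426$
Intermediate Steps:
$R = \frac{2487539}{1946892}$ ($R = \left(-2487539\right) \left(- \frac{1}{1946892}\right) = \frac{2487539}{1946892} \approx 1.2777$)
$\left(\frac{1495438}{1793239} - \frac{552918}{1673020}\right) - R = \left(\frac{1495438}{1793239} - \frac{552918}{1673020}\right) - \frac{2487539}{1946892} = \left(1495438 \cdot \frac{1}{1793239} - \frac{276459}{836510}\right) - \frac{2487539}{1946892} = \left(\frac{213634}{256177} - \frac{276459}{836510}\right) - \frac{2487539}{1946892} = \frac{107884540097}{214294622270} - \frac{2487539}{1946892} = - \frac{8500702167062237}{10979170677381180}$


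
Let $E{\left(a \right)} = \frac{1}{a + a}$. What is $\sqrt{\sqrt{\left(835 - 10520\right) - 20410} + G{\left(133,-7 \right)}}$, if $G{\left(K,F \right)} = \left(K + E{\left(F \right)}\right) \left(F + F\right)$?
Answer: $\sqrt{-1861 + i \sqrt{30095}} \approx 2.0085 + 43.186 i$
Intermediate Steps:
$E{\left(a \right)} = \frac{1}{2 a}$
$G{\left(K,F \right)} = 2 F \left(K + \frac{1}{2 F}\right)$ ($G{\left(K,F \right)} = \left(K + \frac{1}{2 F}\right) \left(F + F\right) = \left(K + \frac{1}{2 F}\right) 2 F = 2 F \left(K + \frac{1}{2 F}\right)$)
$\sqrt{\sqrt{\left(835 - 10520\right) - 20410} + G{\left(133,-7 \right)}} = \sqrt{\sqrt{\left(835 - 10520\right) - 20410} + \left(1 + 2 \left(-7\right) 133\right)} = \sqrt{\sqrt{-9685 - 20410} + \left(1 - 1862\right)} = \sqrt{\sqrt{-30095} - 1861} = \sqrt{i \sqrt{30095} - 1861} = \sqrt{-1861 + i \sqrt{30095}}$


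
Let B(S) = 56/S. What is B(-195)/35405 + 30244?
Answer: 208803819844/6903975 ≈ 30244.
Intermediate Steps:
B(-195)/35405 + 30244 = (56/(-195))/35405 + 30244 = (56*(-1/195))*(1/35405) + 30244 = -56/195*1/35405 + 30244 = -56/6903975 + 30244 = 208803819844/6903975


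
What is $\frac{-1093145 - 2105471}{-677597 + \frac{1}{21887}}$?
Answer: $\frac{35004054196}{7415282769} \approx 4.7205$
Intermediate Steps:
$\frac{-1093145 - 2105471}{-677597 + \frac{1}{21887}} = - \frac{3198616}{-677597 + \frac{1}{21887}} = - \frac{3198616}{- \frac{14830565538}{21887}} = \left(-3198616\right) \left(- \frac{21887}{14830565538}\right) = \frac{35004054196}{7415282769}$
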